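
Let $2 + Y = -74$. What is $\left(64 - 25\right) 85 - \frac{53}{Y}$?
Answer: $\frac{251993}{76} \approx 3315.7$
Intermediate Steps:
$Y = -76$ ($Y = -2 - 74 = -76$)
$\left(64 - 25\right) 85 - \frac{53}{Y} = \left(64 - 25\right) 85 - \frac{53}{-76} = \left(64 - 25\right) 85 - - \frac{53}{76} = 39 \cdot 85 + \frac{53}{76} = 3315 + \frac{53}{76} = \frac{251993}{76}$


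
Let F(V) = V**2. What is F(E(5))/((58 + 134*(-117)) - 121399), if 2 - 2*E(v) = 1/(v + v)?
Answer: -361/54807600 ≈ -6.5867e-6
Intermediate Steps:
E(v) = 1 - 1/(4*v) (E(v) = 1 - 1/(2*(v + v)) = 1 - 1/(2*v)/2 = 1 - 1/(4*v))
F(E(5))/((58 + 134*(-117)) - 121399) = ((-1/4 + 5)/5)**2/((58 + 134*(-117)) - 121399) = ((1/5)*(19/4))**2/((58 - 15678) - 121399) = (19/20)**2/(-15620 - 121399) = (361/400)/(-137019) = (361/400)*(-1/137019) = -361/54807600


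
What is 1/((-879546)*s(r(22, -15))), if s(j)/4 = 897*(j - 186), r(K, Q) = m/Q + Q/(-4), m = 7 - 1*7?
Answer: 1/575146563498 ≈ 1.7387e-12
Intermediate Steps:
m = 0 (m = 7 - 7 = 0)
r(K, Q) = -Q/4 (r(K, Q) = 0/Q + Q/(-4) = 0 + Q*(-¼) = 0 - Q/4 = -Q/4)
s(j) = -667368 + 3588*j (s(j) = 4*(897*(j - 186)) = 4*(897*(-186 + j)) = 4*(-166842 + 897*j) = -667368 + 3588*j)
1/((-879546)*s(r(22, -15))) = 1/((-879546)*(-667368 + 3588*(-¼*(-15)))) = -1/(879546*(-667368 + 3588*(15/4))) = -1/(879546*(-667368 + 13455)) = -1/879546/(-653913) = -1/879546*(-1/653913) = 1/575146563498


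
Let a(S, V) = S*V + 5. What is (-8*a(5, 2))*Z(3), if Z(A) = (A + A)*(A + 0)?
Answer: -2160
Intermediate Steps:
a(S, V) = 5 + S*V
Z(A) = 2*A² (Z(A) = (2*A)*A = 2*A²)
(-8*a(5, 2))*Z(3) = (-8*(5 + 5*2))*(2*3²) = (-8*(5 + 10))*(2*9) = -8*15*18 = -120*18 = -2160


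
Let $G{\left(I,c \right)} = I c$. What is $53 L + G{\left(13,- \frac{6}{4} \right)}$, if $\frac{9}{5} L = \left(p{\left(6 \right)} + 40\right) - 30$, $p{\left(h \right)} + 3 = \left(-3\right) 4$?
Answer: $- \frac{3001}{18} \approx -166.72$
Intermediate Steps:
$p{\left(h \right)} = -15$ ($p{\left(h \right)} = -3 - 12 = -15$)
$L = - \frac{25}{9}$ ($L = \frac{5 \left(\left(-15 + 40\right) - 30\right)}{9} = \frac{5 \left(25 - 30\right)}{9} = \frac{5}{9} \left(-5\right) = - \frac{25}{9} \approx -2.7778$)
$53 L + G{\left(13,- \frac{6}{4} \right)} = 53 \left(- \frac{25}{9}\right) + 13 \left(- \frac{6}{4}\right) = - \frac{1325}{9} + 13 \left(\left(-6\right) \frac{1}{4}\right) = - \frac{1325}{9} + 13 \left(- \frac{3}{2}\right) = - \frac{1325}{9} - \frac{39}{2} = - \frac{3001}{18}$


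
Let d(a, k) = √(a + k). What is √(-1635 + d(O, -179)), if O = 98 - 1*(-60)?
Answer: √(-1635 + I*√21) ≈ 0.0567 + 40.435*I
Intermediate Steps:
O = 158 (O = 98 + 60 = 158)
√(-1635 + d(O, -179)) = √(-1635 + √(158 - 179)) = √(-1635 + √(-21)) = √(-1635 + I*√21)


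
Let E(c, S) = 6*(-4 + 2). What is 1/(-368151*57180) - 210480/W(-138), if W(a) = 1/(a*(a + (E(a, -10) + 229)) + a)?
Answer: 48915899491366655999/21050874180 ≈ 2.3237e+9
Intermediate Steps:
E(c, S) = -12 (E(c, S) = 6*(-2) = -12)
W(a) = 1/(a + a*(217 + a)) (W(a) = 1/(a*(a + (-12 + 229)) + a) = 1/(a*(a + 217) + a) = 1/(a*(217 + a) + a) = 1/(a + a*(217 + a)))
1/(-368151*57180) - 210480/W(-138) = 1/(-368151*57180) - 210480/(1/((-138)*(218 - 138))) = -1/368151*1/57180 - 210480/((-1/138/80)) = -1/21050874180 - 210480/((-1/138*1/80)) = -1/21050874180 - 210480/(-1/11040) = -1/21050874180 - 210480*(-11040) = -1/21050874180 + 2323699200 = 48915899491366655999/21050874180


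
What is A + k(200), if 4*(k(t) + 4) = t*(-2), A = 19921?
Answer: 19817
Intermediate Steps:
k(t) = -4 - t/2 (k(t) = -4 + (t*(-2))/4 = -4 + (-2*t)/4 = -4 - t/2)
A + k(200) = 19921 + (-4 - ½*200) = 19921 + (-4 - 100) = 19921 - 104 = 19817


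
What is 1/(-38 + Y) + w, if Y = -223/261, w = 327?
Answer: 3315846/10141 ≈ 326.97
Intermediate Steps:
Y = -223/261 (Y = -223*1/261 = -223/261 ≈ -0.85441)
1/(-38 + Y) + w = 1/(-38 - 223/261) + 327 = 1/(-10141/261) + 327 = -261/10141 + 327 = 3315846/10141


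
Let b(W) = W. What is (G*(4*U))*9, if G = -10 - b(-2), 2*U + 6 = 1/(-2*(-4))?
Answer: 846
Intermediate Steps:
U = -47/16 (U = -3 + (1/(-2*(-4)))/2 = -3 + (1/8)/2 = -3 + (1*(⅛))/2 = -3 + (½)*(⅛) = -3 + 1/16 = -47/16 ≈ -2.9375)
G = -8 (G = -10 - 1*(-2) = -10 + 2 = -8)
(G*(4*U))*9 = -32*(-47)/16*9 = -8*(-47/4)*9 = 94*9 = 846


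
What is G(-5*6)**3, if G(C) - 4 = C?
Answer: -17576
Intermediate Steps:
G(C) = 4 + C
G(-5*6)**3 = (4 - 5*6)**3 = (4 - 30)**3 = (-26)**3 = -17576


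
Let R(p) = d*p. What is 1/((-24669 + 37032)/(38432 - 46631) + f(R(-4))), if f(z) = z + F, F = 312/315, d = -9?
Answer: 31885/1131363 ≈ 0.028183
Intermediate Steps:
F = 104/105 (F = 312*(1/315) = 104/105 ≈ 0.99048)
R(p) = -9*p
f(z) = 104/105 + z (f(z) = z + 104/105 = 104/105 + z)
1/((-24669 + 37032)/(38432 - 46631) + f(R(-4))) = 1/((-24669 + 37032)/(38432 - 46631) + (104/105 - 9*(-4))) = 1/(12363/(-8199) + (104/105 + 36)) = 1/(12363*(-1/8199) + 3884/105) = 1/(-4121/2733 + 3884/105) = 1/(1131363/31885) = 31885/1131363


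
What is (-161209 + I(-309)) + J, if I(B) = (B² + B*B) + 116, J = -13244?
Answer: 16625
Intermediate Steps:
I(B) = 116 + 2*B² (I(B) = (B² + B²) + 116 = 2*B² + 116 = 116 + 2*B²)
(-161209 + I(-309)) + J = (-161209 + (116 + 2*(-309)²)) - 13244 = (-161209 + (116 + 2*95481)) - 13244 = (-161209 + (116 + 190962)) - 13244 = (-161209 + 191078) - 13244 = 29869 - 13244 = 16625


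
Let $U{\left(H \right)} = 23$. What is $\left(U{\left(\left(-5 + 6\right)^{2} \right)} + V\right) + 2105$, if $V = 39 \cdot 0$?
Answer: $2128$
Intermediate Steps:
$V = 0$
$\left(U{\left(\left(-5 + 6\right)^{2} \right)} + V\right) + 2105 = \left(23 + 0\right) + 2105 = 23 + 2105 = 2128$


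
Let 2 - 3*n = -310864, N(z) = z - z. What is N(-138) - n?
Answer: -103622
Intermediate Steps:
N(z) = 0
n = 103622 (n = ⅔ - ⅓*(-310864) = ⅔ + 310864/3 = 103622)
N(-138) - n = 0 - 1*103622 = 0 - 103622 = -103622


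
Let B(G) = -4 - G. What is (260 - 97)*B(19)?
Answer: -3749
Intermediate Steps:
(260 - 97)*B(19) = (260 - 97)*(-4 - 1*19) = 163*(-4 - 19) = 163*(-23) = -3749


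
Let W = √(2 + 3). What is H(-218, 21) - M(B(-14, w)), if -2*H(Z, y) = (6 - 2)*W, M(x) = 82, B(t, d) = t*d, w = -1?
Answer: -82 - 2*√5 ≈ -86.472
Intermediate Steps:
B(t, d) = d*t
W = √5 ≈ 2.2361
H(Z, y) = -2*√5 (H(Z, y) = -(6 - 2)*√5/2 = -2*√5)
H(-218, 21) - M(B(-14, w)) = -2*√5 - 1*82 = -2*√5 - 82 = -82 - 2*√5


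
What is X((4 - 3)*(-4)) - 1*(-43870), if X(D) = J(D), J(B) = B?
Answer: 43866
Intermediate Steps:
X(D) = D
X((4 - 3)*(-4)) - 1*(-43870) = (4 - 3)*(-4) - 1*(-43870) = 1*(-4) + 43870 = -4 + 43870 = 43866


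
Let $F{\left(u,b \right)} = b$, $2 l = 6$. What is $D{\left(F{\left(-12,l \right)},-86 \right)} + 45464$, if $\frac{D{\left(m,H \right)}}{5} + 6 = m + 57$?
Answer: $45734$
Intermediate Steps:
$l = 3$ ($l = \frac{1}{2} \cdot 6 = 3$)
$D{\left(m,H \right)} = 255 + 5 m$ ($D{\left(m,H \right)} = -30 + 5 \left(m + 57\right) = -30 + 5 \left(57 + m\right) = -30 + \left(285 + 5 m\right) = 255 + 5 m$)
$D{\left(F{\left(-12,l \right)},-86 \right)} + 45464 = \left(255 + 5 \cdot 3\right) + 45464 = \left(255 + 15\right) + 45464 = 270 + 45464 = 45734$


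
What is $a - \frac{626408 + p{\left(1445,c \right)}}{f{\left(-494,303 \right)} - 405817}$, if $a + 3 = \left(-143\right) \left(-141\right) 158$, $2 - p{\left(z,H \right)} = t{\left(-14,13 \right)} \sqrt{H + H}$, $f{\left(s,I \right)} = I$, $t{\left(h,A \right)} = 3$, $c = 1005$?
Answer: $\frac{645933628712}{202757} - \frac{3 \sqrt{2010}}{405514} \approx 3.1858 \cdot 10^{6}$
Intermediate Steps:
$p{\left(z,H \right)} = 2 - 3 \sqrt{2} \sqrt{H}$ ($p{\left(z,H \right)} = 2 - 3 \sqrt{H + H} = 2 - 3 \sqrt{2 H} = 2 - 3 \sqrt{2} \sqrt{H}$)
$a = 3185751$ ($a = -3 + \left(-143\right) \left(-141\right) 158 = -3 + 20163 \cdot 158 = -3 + 3185754 = 3185751$)
$a - \frac{626408 + p{\left(1445,c \right)}}{f{\left(-494,303 \right)} - 405817} = 3185751 - \frac{626408 + \left(2 - 3 \sqrt{2} \sqrt{1005}\right)}{303 - 405817} = 3185751 - \frac{626408 + \left(2 - 3 \sqrt{2010}\right)}{-405514} = 3185751 - \left(626410 - 3 \sqrt{2010}\right) \left(- \frac{1}{405514}\right) = 3185751 - \left(- \frac{313205}{202757} + \frac{3 \sqrt{2010}}{405514}\right) = 3185751 + \left(\frac{313205}{202757} - \frac{3 \sqrt{2010}}{405514}\right) = \frac{645933628712}{202757} - \frac{3 \sqrt{2010}}{405514}$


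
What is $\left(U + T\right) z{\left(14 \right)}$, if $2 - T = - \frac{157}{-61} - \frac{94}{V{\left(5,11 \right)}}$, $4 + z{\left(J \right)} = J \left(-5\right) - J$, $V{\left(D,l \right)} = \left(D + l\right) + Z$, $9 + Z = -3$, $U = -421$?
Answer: $\frac{2136860}{61} \approx 35031.0$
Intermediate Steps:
$Z = -12$ ($Z = -9 - 3 = -12$)
$V{\left(D,l \right)} = -12 + D + l$ ($V{\left(D,l \right)} = \left(D + l\right) - 12 = -12 + D + l$)
$z{\left(J \right)} = -4 - 6 J$ ($z{\left(J \right)} = -4 + \left(J \left(-5\right) - J\right) = -4 - 6 J$)
$T = \frac{2797}{122}$ ($T = 2 - \left(- \frac{157}{-61} - \frac{94}{-12 + 5 + 11}\right) = 2 - \left(\left(-157\right) \left(- \frac{1}{61}\right) - \frac{94}{4}\right) = 2 - \left(\frac{157}{61} - \frac{47}{2}\right) = 2 - - \frac{2553}{122} = 2 + \frac{2553}{122} = \frac{2797}{122} \approx 22.926$)
$\left(U + T\right) z{\left(14 \right)} = \left(-421 + \frac{2797}{122}\right) \left(-4 - 84\right) = - \frac{48565 \left(-4 - 84\right)}{122} = \left(- \frac{48565}{122}\right) \left(-88\right) = \frac{2136860}{61}$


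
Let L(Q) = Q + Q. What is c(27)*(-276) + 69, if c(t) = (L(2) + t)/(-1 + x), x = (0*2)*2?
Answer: 8625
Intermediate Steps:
x = 0 (x = 0*2 = 0)
L(Q) = 2*Q
c(t) = -4 - t (c(t) = (2*2 + t)/(-1 + 0) = (4 + t)/(-1) = (4 + t)*(-1) = -4 - t)
c(27)*(-276) + 69 = (-4 - 1*27)*(-276) + 69 = (-4 - 27)*(-276) + 69 = -31*(-276) + 69 = 8556 + 69 = 8625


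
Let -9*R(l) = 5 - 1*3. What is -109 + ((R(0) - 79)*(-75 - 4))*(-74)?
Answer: -4169179/9 ≈ -4.6324e+5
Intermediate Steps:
R(l) = -2/9 (R(l) = -(5 - 1*3)/9 = -(5 - 3)/9 = -1/9*2 = -2/9)
-109 + ((R(0) - 79)*(-75 - 4))*(-74) = -109 + ((-2/9 - 79)*(-75 - 4))*(-74) = -109 - 713/9*(-79)*(-74) = -109 + (56327/9)*(-74) = -109 - 4168198/9 = -4169179/9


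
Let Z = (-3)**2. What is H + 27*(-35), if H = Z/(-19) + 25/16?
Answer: -286949/304 ≈ -943.91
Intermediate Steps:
Z = 9
H = 331/304 (H = 9/(-19) + 25/16 = 9*(-1/19) + 25*(1/16) = -9/19 + 25/16 = 331/304 ≈ 1.0888)
H + 27*(-35) = 331/304 + 27*(-35) = 331/304 - 945 = -286949/304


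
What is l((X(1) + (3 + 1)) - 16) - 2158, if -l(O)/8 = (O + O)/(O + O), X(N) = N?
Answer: -2166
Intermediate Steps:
l(O) = -8 (l(O) = -8*(O + O)/(O + O) = -8*2*O/(2*O) = -8*2*O*1/(2*O) = -8*1 = -8)
l((X(1) + (3 + 1)) - 16) - 2158 = -8 - 2158 = -2166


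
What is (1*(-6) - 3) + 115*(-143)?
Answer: -16454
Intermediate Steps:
(1*(-6) - 3) + 115*(-143) = (-6 - 3) - 16445 = -9 - 16445 = -16454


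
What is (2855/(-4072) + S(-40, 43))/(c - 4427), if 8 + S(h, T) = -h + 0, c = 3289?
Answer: -127449/4633936 ≈ -0.027503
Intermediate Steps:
S(h, T) = -8 - h (S(h, T) = -8 + (-h + 0) = -8 - h)
(2855/(-4072) + S(-40, 43))/(c - 4427) = (2855/(-4072) + (-8 - 1*(-40)))/(3289 - 4427) = (2855*(-1/4072) + (-8 + 40))/(-1138) = (-2855/4072 + 32)*(-1/1138) = (127449/4072)*(-1/1138) = -127449/4633936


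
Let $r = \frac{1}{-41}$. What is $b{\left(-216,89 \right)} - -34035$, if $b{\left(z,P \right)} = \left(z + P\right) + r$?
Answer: $\frac{1390227}{41} \approx 33908.0$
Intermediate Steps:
$r = - \frac{1}{41} \approx -0.02439$
$b{\left(z,P \right)} = - \frac{1}{41} + P + z$ ($b{\left(z,P \right)} = \left(z + P\right) - \frac{1}{41} = \left(P + z\right) - \frac{1}{41} = - \frac{1}{41} + P + z$)
$b{\left(-216,89 \right)} - -34035 = \left(- \frac{1}{41} + 89 - 216\right) - -34035 = - \frac{5208}{41} + 34035 = \frac{1390227}{41}$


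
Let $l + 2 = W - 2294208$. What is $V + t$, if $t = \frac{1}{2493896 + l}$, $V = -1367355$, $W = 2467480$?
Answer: $- \frac{3646962765929}{2667166} \approx -1.3674 \cdot 10^{6}$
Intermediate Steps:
$l = 173270$ ($l = -2 + \left(2467480 - 2294208\right) = -2 + 173272 = 173270$)
$t = \frac{1}{2667166}$ ($t = \frac{1}{2493896 + 173270} = \frac{1}{2667166} \approx 3.7493 \cdot 10^{-7}$)
$V + t = -1367355 + \frac{1}{2667166} = - \frac{3646962765929}{2667166}$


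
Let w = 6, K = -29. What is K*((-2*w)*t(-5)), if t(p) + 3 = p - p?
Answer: -1044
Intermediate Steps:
t(p) = -3 (t(p) = -3 + (p - p) = -3 + 0 = -3)
K*((-2*w)*t(-5)) = -29*(-2*6)*(-3) = -(-348)*(-3) = -29*36 = -1044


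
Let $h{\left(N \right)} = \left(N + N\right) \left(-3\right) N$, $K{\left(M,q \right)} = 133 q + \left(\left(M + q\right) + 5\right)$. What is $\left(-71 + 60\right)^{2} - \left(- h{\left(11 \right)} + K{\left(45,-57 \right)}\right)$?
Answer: $6983$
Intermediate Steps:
$K{\left(M,q \right)} = 5 + M + 134 q$ ($K{\left(M,q \right)} = 133 q + \left(5 + M + q\right) = 5 + M + 134 q$)
$h{\left(N \right)} = - 6 N^{2}$ ($h{\left(N \right)} = 2 N \left(-3\right) N = - 6 N N = - 6 N^{2}$)
$\left(-71 + 60\right)^{2} - \left(- h{\left(11 \right)} + K{\left(45,-57 \right)}\right) = \left(-71 + 60\right)^{2} - \left(50 - 7638 + 726\right) = \left(-11\right)^{2} - -6862 = 121 - -6862 = 121 + \left(-726 + 7588\right) = 121 + 6862 = 6983$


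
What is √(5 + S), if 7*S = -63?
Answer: 2*I ≈ 2.0*I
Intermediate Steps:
S = -9 (S = (⅐)*(-63) = -9)
√(5 + S) = √(5 - 9) = √(-4) = 2*I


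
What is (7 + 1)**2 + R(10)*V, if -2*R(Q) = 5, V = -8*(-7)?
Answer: -76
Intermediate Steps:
V = 56
R(Q) = -5/2 (R(Q) = -1/2*5 = -5/2)
(7 + 1)**2 + R(10)*V = (7 + 1)**2 - 5/2*56 = 8**2 - 140 = 64 - 140 = -76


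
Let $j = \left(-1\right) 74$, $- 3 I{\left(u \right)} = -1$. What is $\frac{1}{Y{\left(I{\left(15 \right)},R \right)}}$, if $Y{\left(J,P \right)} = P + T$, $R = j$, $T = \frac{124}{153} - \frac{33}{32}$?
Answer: $- \frac{4896}{363385} \approx -0.013473$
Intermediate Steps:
$I{\left(u \right)} = \frac{1}{3}$ ($I{\left(u \right)} = \left(- \frac{1}{3}\right) \left(-1\right) = \frac{1}{3}$)
$j = -74$
$T = - \frac{1081}{4896}$ ($T = 124 \cdot \frac{1}{153} - \frac{33}{32} = \frac{124}{153} - \frac{33}{32} = - \frac{1081}{4896} \approx -0.22079$)
$R = -74$
$Y{\left(J,P \right)} = - \frac{1081}{4896} + P$ ($Y{\left(J,P \right)} = P - \frac{1081}{4896} = - \frac{1081}{4896} + P$)
$\frac{1}{Y{\left(I{\left(15 \right)},R \right)}} = \frac{1}{- \frac{1081}{4896} - 74} = \frac{1}{- \frac{363385}{4896}} = - \frac{4896}{363385}$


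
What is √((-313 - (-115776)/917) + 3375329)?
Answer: 2*√709529998954/917 ≈ 1837.2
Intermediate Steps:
√((-313 - (-115776)/917) + 3375329) = √((-313 - 536*(-216/917)) + 3375329) = √((-313 + 115776/917) + 3375329) = √(-171245/917 + 3375329) = √(3095005448/917) = 2*√709529998954/917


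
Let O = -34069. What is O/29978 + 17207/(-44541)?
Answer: -2033298775/1335250098 ≈ -1.5228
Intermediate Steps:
O/29978 + 17207/(-44541) = -34069/29978 + 17207/(-44541) = -34069*1/29978 + 17207*(-1/44541) = -34069/29978 - 17207/44541 = -2033298775/1335250098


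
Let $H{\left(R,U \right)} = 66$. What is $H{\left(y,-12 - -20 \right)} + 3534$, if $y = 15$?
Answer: $3600$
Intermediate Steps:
$H{\left(y,-12 - -20 \right)} + 3534 = 66 + 3534 = 3600$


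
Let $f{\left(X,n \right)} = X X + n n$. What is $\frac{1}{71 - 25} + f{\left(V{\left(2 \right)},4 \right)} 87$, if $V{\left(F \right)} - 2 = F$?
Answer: $\frac{128065}{46} \approx 2784.0$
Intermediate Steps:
$V{\left(F \right)} = 2 + F$
$f{\left(X,n \right)} = X^{2} + n^{2}$
$\frac{1}{71 - 25} + f{\left(V{\left(2 \right)},4 \right)} 87 = \frac{1}{71 - 25} + \left(\left(2 + 2\right)^{2} + 4^{2}\right) 87 = \frac{1}{46} + \left(4^{2} + 16\right) 87 = \frac{1}{46} + \left(16 + 16\right) 87 = \frac{1}{46} + 32 \cdot 87 = \frac{1}{46} + 2784 = \frac{128065}{46}$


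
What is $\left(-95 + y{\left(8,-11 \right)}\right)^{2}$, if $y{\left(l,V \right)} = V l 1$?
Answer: $33489$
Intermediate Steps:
$y{\left(l,V \right)} = V l$
$\left(-95 + y{\left(8,-11 \right)}\right)^{2} = \left(-95 - 88\right)^{2} = \left(-183\right)^{2} = 33489$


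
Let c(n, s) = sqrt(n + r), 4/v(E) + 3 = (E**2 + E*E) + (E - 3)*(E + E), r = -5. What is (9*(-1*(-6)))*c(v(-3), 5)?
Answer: 18*I*sqrt(12801)/17 ≈ 119.8*I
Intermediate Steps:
v(E) = 4/(-3 + 2*E**2 + 2*E*(-3 + E)) (v(E) = 4/(-3 + ((E**2 + E*E) + (E - 3)*(E + E))) = 4/(-3 + ((E**2 + E**2) + (-3 + E)*(2*E))) = 4/(-3 + (2*E**2 + 2*E*(-3 + E))) = 4/(-3 + 2*E**2 + 2*E*(-3 + E)))
c(n, s) = sqrt(-5 + n) (c(n, s) = sqrt(n - 5) = sqrt(-5 + n))
(9*(-1*(-6)))*c(v(-3), 5) = (9*(-1*(-6)))*sqrt(-5 + 4/(-3 - 6*(-3) + 4*(-3)**2)) = (9*6)*sqrt(-5 + 4/(-3 + 18 + 4*9)) = 54*sqrt(-5 + 4/(-3 + 18 + 36)) = 54*sqrt(-5 + 4/51) = 54*sqrt(-251/51) = 54*(I*sqrt(12801)/51) = 18*I*sqrt(12801)/17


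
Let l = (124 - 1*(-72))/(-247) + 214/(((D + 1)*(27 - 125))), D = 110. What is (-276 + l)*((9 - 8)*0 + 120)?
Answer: -14875199240/447811 ≈ -33218.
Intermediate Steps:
l = -1092473/1343433 (l = (124 - 1*(-72))/(-247) + 214/(((110 + 1)*(27 - 125))) = (124 + 72)*(-1/247) + 214/((111*(-98))) = 196*(-1/247) + 214/(-10878) = -196/247 + 214*(-1/10878) = -196/247 - 107/5439 = -1092473/1343433 ≈ -0.81320)
(-276 + l)*((9 - 8)*0 + 120) = (-276 - 1092473/1343433)*((9 - 8)*0 + 120) = -371879981*(1*0 + 120)/1343433 = -371879981*(0 + 120)/1343433 = -371879981/1343433*120 = -14875199240/447811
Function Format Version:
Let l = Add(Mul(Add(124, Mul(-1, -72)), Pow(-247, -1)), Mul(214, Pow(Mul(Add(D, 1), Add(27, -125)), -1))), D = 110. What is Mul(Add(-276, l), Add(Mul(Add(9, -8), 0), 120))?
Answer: Rational(-14875199240, 447811) ≈ -33218.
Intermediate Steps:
l = Rational(-1092473, 1343433) (l = Add(Mul(Add(124, Mul(-1, -72)), Pow(-247, -1)), Mul(214, Pow(Mul(Add(110, 1), Add(27, -125)), -1))) = Add(Mul(Add(124, 72), Rational(-1, 247)), Mul(214, Pow(Mul(111, -98), -1))) = Add(Mul(196, Rational(-1, 247)), Mul(214, Pow(-10878, -1))) = Add(Rational(-196, 247), Mul(214, Rational(-1, 10878))) = Add(Rational(-196, 247), Rational(-107, 5439)) = Rational(-1092473, 1343433) ≈ -0.81320)
Mul(Add(-276, l), Add(Mul(Add(9, -8), 0), 120)) = Mul(Add(-276, Rational(-1092473, 1343433)), Add(Mul(Add(9, -8), 0), 120)) = Mul(Rational(-371879981, 1343433), Add(Mul(1, 0), 120)) = Mul(Rational(-371879981, 1343433), Add(0, 120)) = Mul(Rational(-371879981, 1343433), 120) = Rational(-14875199240, 447811)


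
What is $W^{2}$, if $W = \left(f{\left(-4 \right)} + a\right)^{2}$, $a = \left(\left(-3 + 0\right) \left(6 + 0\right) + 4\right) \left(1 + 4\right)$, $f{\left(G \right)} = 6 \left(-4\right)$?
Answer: $78074896$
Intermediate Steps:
$f{\left(G \right)} = -24$
$a = -70$ ($a = \left(\left(-3\right) 6 + 4\right) 5 = \left(-18 + 4\right) 5 = \left(-14\right) 5 = -70$)
$W = 8836$ ($W = \left(-24 - 70\right)^{2} = \left(-94\right)^{2} = 8836$)
$W^{2} = 8836^{2} = 78074896$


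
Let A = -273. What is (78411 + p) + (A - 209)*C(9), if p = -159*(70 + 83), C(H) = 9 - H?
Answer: 54084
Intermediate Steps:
p = -24327 (p = -159*153 = -24327)
(78411 + p) + (A - 209)*C(9) = (78411 - 24327) + (-273 - 209)*(9 - 1*9) = 54084 - 482*(9 - 9) = 54084 - 482*0 = 54084 + 0 = 54084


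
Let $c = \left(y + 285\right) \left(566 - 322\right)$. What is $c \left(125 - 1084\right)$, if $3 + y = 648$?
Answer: $-217616280$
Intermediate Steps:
$y = 645$ ($y = -3 + 648 = 645$)
$c = 226920$ ($c = \left(645 + 285\right) \left(566 - 322\right) = 930 \cdot 244 = 226920$)
$c \left(125 - 1084\right) = 226920 \left(125 - 1084\right) = 226920 \left(-959\right) = -217616280$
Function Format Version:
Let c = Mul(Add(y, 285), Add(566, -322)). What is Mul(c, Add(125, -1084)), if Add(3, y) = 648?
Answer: -217616280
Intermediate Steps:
y = 645 (y = Add(-3, 648) = 645)
c = 226920 (c = Mul(Add(645, 285), Add(566, -322)) = Mul(930, 244) = 226920)
Mul(c, Add(125, -1084)) = Mul(226920, Add(125, -1084)) = Mul(226920, -959) = -217616280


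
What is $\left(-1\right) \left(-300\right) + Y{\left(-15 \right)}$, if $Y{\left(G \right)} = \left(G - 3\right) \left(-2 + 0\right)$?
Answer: $336$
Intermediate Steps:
$Y{\left(G \right)} = 6 - 2 G$ ($Y{\left(G \right)} = \left(-3 + G\right) \left(-2\right) = 6 - 2 G$)
$\left(-1\right) \left(-300\right) + Y{\left(-15 \right)} = \left(-1\right) \left(-300\right) + \left(6 - -30\right) = 300 + \left(6 + 30\right) = 300 + 36 = 336$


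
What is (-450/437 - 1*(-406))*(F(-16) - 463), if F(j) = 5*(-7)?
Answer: -88132056/437 ≈ -2.0168e+5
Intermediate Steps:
F(j) = -35
(-450/437 - 1*(-406))*(F(-16) - 463) = (-450/437 - 1*(-406))*(-35 - 463) = (-450*1/437 + 406)*(-498) = (-450/437 + 406)*(-498) = (176972/437)*(-498) = -88132056/437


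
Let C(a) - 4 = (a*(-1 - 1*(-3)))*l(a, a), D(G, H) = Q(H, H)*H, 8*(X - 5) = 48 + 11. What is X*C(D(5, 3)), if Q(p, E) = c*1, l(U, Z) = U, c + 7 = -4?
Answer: 108009/4 ≈ 27002.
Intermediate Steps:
c = -11 (c = -7 - 4 = -11)
X = 99/8 (X = 5 + (48 + 11)/8 = 5 + (⅛)*59 = 5 + 59/8 = 99/8 ≈ 12.375)
Q(p, E) = -11 (Q(p, E) = -11*1 = -11)
D(G, H) = -11*H
C(a) = 4 + 2*a² (C(a) = 4 + (a*(-1 - 1*(-3)))*a = 4 + (a*(-1 + 3))*a = 4 + (a*2)*a = 4 + (2*a)*a = 4 + 2*a²)
X*C(D(5, 3)) = 99*(4 + 2*(-11*3)²)/8 = 99*(4 + 2*(-33)²)/8 = 99*(4 + 2*1089)/8 = 99*(4 + 2178)/8 = (99/8)*2182 = 108009/4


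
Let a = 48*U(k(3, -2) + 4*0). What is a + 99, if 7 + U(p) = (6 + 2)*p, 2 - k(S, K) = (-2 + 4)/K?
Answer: 915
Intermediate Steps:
k(S, K) = 2 - 2/K (k(S, K) = 2 - (-2 + 4)/K = 2 - 2/K)
U(p) = -7 + 8*p (U(p) = -7 + (6 + 2)*p = -7 + 8*p)
a = 816 (a = 48*(-7 + 8*((2 - 2/(-2)) + 4*0)) = 48*(-7 + 8*((2 - 2*(-1/2)) + 0)) = 48*(-7 + 8*((2 + 1) + 0)) = 48*(-7 + 8*(3 + 0)) = 48*(-7 + 8*3) = 48*(-7 + 24) = 48*17 = 816)
a + 99 = 816 + 99 = 915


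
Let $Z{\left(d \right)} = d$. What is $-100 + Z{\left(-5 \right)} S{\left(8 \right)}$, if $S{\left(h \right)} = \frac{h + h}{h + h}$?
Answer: $-105$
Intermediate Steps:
$S{\left(h \right)} = 1$ ($S{\left(h \right)} = \frac{2 h}{2 h} = 2 h \frac{1}{2 h} = 1$)
$-100 + Z{\left(-5 \right)} S{\left(8 \right)} = -100 - 5 = -105$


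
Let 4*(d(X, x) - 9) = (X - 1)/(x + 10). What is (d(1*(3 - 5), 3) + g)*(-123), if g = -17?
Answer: 51537/52 ≈ 991.10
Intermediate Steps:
d(X, x) = 9 + (-1 + X)/(4*(10 + x)) (d(X, x) = 9 + ((X - 1)/(x + 10))/4 = 9 + ((-1 + X)/(10 + x))/4 = 9 + (-1 + X)/(4*(10 + x)))
(d(1*(3 - 5), 3) + g)*(-123) = ((359 + 1*(3 - 5) + 36*3)/(4*(10 + 3)) - 17)*(-123) = ((1/4)*(359 + 1*(-2) + 108)/13 - 17)*(-123) = ((1/4)*(1/13)*(359 - 2 + 108) - 17)*(-123) = ((1/4)*(1/13)*465 - 17)*(-123) = (465/52 - 17)*(-123) = -419/52*(-123) = 51537/52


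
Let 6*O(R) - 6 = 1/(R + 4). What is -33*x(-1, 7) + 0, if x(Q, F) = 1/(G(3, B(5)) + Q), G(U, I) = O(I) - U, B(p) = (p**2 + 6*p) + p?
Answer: 12672/1151 ≈ 11.010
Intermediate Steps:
B(p) = p**2 + 7*p
O(R) = 1 + 1/(6*(4 + R)) (O(R) = 1 + 1/(6*(R + 4)) = 1 + 1/(6*(4 + R)))
G(U, I) = -U + (25/6 + I)/(4 + I) (G(U, I) = (25/6 + I)/(4 + I) - U = -U + (25/6 + I)/(4 + I))
x(Q, F) = 1/(-767/384 + Q) (x(Q, F) = 1/((25/6 + 5*(7 + 5) - 1*3*(4 + 5*(7 + 5)))/(4 + 5*(7 + 5)) + Q) = 1/((25/6 + 5*12 - 1*3*(4 + 5*12))/(4 + 5*12) + Q) = 1/((25/6 + 60 - 1*3*(4 + 60))/(4 + 60) + Q) = 1/((25/6 + 60 - 1*3*64)/64 + Q) = 1/((25/6 + 60 - 192)/64 + Q) = 1/((1/64)*(-767/6) + Q) = 1/(-767/384 + Q))
-33*x(-1, 7) + 0 = -12672/(-767 + 384*(-1)) + 0 = -12672/(-767 - 384) + 0 = -12672/(-1151) + 0 = -12672*(-1)/1151 + 0 = -33*(-384/1151) + 0 = 12672/1151 + 0 = 12672/1151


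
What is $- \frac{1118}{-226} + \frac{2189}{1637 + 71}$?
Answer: $\frac{1202129}{193004} \approx 6.2285$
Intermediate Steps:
$- \frac{1118}{-226} + \frac{2189}{1637 + 71} = \left(-1118\right) \left(- \frac{1}{226}\right) + \frac{2189}{1708} = \frac{559}{113} + 2189 \cdot \frac{1}{1708} = \frac{559}{113} + \frac{2189}{1708} = \frac{1202129}{193004}$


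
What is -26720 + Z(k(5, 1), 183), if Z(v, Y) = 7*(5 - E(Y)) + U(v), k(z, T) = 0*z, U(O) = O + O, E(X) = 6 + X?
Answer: -28008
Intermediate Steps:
U(O) = 2*O
k(z, T) = 0
Z(v, Y) = -7 - 7*Y + 2*v (Z(v, Y) = 7*(5 - (6 + Y)) + 2*v = 7*(5 + (-6 - Y)) + 2*v = 7*(-1 - Y) + 2*v = (-7 - 7*Y) + 2*v = -7 - 7*Y + 2*v)
-26720 + Z(k(5, 1), 183) = -26720 + (-7 - 7*183 + 2*0) = -26720 + (-7 - 1281 + 0) = -26720 - 1288 = -28008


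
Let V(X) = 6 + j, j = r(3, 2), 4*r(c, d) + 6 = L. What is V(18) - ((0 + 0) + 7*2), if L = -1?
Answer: -39/4 ≈ -9.7500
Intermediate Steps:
r(c, d) = -7/4 (r(c, d) = -3/2 + (¼)*(-1) = -3/2 - ¼ = -7/4)
j = -7/4 ≈ -1.7500
V(X) = 17/4 (V(X) = 6 - 7/4 = 17/4)
V(18) - ((0 + 0) + 7*2) = 17/4 - ((0 + 0) + 7*2) = 17/4 - (0 + 14) = 17/4 - 1*14 = 17/4 - 14 = -39/4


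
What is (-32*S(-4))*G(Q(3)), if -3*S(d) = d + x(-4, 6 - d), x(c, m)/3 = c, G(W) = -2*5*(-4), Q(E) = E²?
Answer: -20480/3 ≈ -6826.7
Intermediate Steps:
G(W) = 40 (G(W) = -10*(-4) = 40)
x(c, m) = 3*c
S(d) = 4 - d/3 (S(d) = -(d + 3*(-4))/3 = -(d - 12)/3 = -(-12 + d)/3 = 4 - d/3)
(-32*S(-4))*G(Q(3)) = -32*(4 - ⅓*(-4))*40 = -32*(4 + 4/3)*40 = -32*16/3*40 = -512/3*40 = -20480/3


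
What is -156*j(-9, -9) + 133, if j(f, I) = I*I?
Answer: -12503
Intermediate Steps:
j(f, I) = I²
-156*j(-9, -9) + 133 = -156*(-9)² + 133 = -156*81 + 133 = -12636 + 133 = -12503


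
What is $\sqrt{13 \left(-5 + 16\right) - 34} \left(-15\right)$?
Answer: $- 15 \sqrt{109} \approx -156.6$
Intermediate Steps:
$\sqrt{13 \left(-5 + 16\right) - 34} \left(-15\right) = \sqrt{13 \cdot 11 - 34} \left(-15\right) = \sqrt{143 - 34} \left(-15\right) = \sqrt{109} \left(-15\right) = - 15 \sqrt{109}$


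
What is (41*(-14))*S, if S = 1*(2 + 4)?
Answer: -3444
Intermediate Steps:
S = 6 (S = 1*6 = 6)
(41*(-14))*S = (41*(-14))*6 = -574*6 = -3444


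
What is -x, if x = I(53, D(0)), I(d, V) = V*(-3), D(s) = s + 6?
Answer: 18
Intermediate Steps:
D(s) = 6 + s
I(d, V) = -3*V
x = -18 (x = -3*(6 + 0) = -3*6 = -18)
-x = -1*(-18) = 18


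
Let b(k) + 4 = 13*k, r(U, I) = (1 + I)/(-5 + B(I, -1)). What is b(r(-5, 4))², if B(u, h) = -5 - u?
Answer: 14641/196 ≈ 74.699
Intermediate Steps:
r(U, I) = (1 + I)/(-10 - I) (r(U, I) = (1 + I)/(-5 + (-5 - I)) = (1 + I)/(-10 - I))
b(k) = -4 + 13*k
b(r(-5, 4))² = (-4 + 13*((-1 - 1*4)/(10 + 4)))² = (-4 + 13*((-1 - 4)/14))² = (-4 + 13*((1/14)*(-5)))² = (-4 + 13*(-5/14))² = (-4 - 65/14)² = (-121/14)² = 14641/196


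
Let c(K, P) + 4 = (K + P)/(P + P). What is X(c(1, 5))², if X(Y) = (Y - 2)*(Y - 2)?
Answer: 531441/625 ≈ 850.31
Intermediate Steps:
c(K, P) = -4 + (K + P)/(2*P) (c(K, P) = -4 + (K + P)/(P + P) = -4 + (K + P)/((2*P)) = -4 + (K + P)*(1/(2*P)) = -4 + (K + P)/(2*P))
X(Y) = (-2 + Y)² (X(Y) = (-2 + Y)*(-2 + Y) = (-2 + Y)²)
X(c(1, 5))² = ((-2 + (½)*(1 - 7*5)/5)²)² = ((-2 + (½)*(⅕)*(1 - 35))²)² = ((-2 + (½)*(⅕)*(-34))²)² = ((-2 - 17/5)²)² = ((-27/5)²)² = (729/25)² = 531441/625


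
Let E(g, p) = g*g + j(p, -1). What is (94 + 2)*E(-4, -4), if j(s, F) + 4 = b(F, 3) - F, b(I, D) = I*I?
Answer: 1344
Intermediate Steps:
b(I, D) = I**2
j(s, F) = -4 + F**2 - F (j(s, F) = -4 + (F**2 - F) = -4 + F**2 - F)
E(g, p) = -2 + g**2 (E(g, p) = g*g + (-4 + (-1)**2 - 1*(-1)) = g**2 + (-4 + 1 + 1) = g**2 - 2 = -2 + g**2)
(94 + 2)*E(-4, -4) = (94 + 2)*(-2 + (-4)**2) = 96*(-2 + 16) = 96*14 = 1344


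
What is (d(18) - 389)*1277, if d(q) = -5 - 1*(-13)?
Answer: -486537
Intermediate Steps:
d(q) = 8 (d(q) = -5 + 13 = 8)
(d(18) - 389)*1277 = (8 - 389)*1277 = -381*1277 = -486537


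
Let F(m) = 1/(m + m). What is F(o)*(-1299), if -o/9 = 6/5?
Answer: 2165/36 ≈ 60.139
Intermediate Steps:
o = -54/5 ≈ -10.800
F(m) = 1/(2*m)
F(o)*(-1299) = (1/(2*(-54/5)))*(-1299) = ((½)*(-5/54))*(-1299) = -5/108*(-1299) = 2165/36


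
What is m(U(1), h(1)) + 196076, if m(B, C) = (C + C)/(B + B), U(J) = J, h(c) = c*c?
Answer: 196077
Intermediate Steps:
h(c) = c²
m(B, C) = C/B (m(B, C) = (2*C)/((2*B)) = (2*C)*(1/(2*B)) = C/B)
m(U(1), h(1)) + 196076 = 1²/1 + 196076 = 1*1 + 196076 = 1 + 196076 = 196077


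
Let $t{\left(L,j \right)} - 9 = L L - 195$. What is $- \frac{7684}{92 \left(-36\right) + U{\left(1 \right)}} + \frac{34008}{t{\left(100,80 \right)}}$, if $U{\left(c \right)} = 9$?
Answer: $\frac{93869600}{16207821} \approx 5.7916$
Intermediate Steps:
$t{\left(L,j \right)} = -186 + L^{2}$ ($t{\left(L,j \right)} = 9 + \left(L L - 195\right) = 9 + \left(L^{2} - 195\right) = 9 + \left(-195 + L^{2}\right) = -186 + L^{2}$)
$- \frac{7684}{92 \left(-36\right) + U{\left(1 \right)}} + \frac{34008}{t{\left(100,80 \right)}} = - \frac{7684}{92 \left(-36\right) + 9} + \frac{34008}{-186 + 100^{2}} = - \frac{7684}{-3312 + 9} + \frac{34008}{-186 + 10000} = - \frac{7684}{-3303} + \frac{34008}{9814} = \left(-7684\right) \left(- \frac{1}{3303}\right) + 34008 \cdot \frac{1}{9814} = \frac{7684}{3303} + \frac{17004}{4907} = \frac{93869600}{16207821}$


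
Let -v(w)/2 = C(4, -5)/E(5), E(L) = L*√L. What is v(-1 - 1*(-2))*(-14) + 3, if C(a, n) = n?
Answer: 3 - 28*√5/5 ≈ -9.5220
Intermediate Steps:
E(L) = L^(3/2)
v(w) = 2*√5/5 (v(w) = -(-10)/(5^(3/2)) = -(-10)/(5*√5) = -(-10)*√5/25 = -(-2)*√5/5 = 2*√5/5)
v(-1 - 1*(-2))*(-14) + 3 = (2*√5/5)*(-14) + 3 = -28*√5/5 + 3 = 3 - 28*√5/5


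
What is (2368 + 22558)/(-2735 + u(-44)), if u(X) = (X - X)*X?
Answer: -24926/2735 ≈ -9.1137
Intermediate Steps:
u(X) = 0 (u(X) = 0*X = 0)
(2368 + 22558)/(-2735 + u(-44)) = (2368 + 22558)/(-2735 + 0) = 24926/(-2735) = 24926*(-1/2735) = -24926/2735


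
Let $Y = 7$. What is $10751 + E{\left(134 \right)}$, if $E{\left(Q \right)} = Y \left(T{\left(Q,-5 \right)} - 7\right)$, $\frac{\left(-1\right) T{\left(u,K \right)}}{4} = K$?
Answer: $10842$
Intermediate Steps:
$T{\left(u,K \right)} = - 4 K$
$E{\left(Q \right)} = 91$ ($E{\left(Q \right)} = 7 \left(\left(-4\right) \left(-5\right) - 7\right) = 7 \left(20 - 7\right) = 7 \cdot 13 = 91$)
$10751 + E{\left(134 \right)} = 10751 + 91 = 10842$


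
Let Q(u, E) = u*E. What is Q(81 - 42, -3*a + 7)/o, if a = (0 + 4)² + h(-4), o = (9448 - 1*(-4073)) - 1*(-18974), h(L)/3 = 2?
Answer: -2301/32495 ≈ -0.070811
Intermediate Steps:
h(L) = 6 (h(L) = 3*2 = 6)
o = 32495 (o = (9448 + 4073) + 18974 = 13521 + 18974 = 32495)
a = 22 (a = (0 + 4)² + 6 = 4² + 6 = 16 + 6 = 22)
Q(u, E) = E*u
Q(81 - 42, -3*a + 7)/o = ((-3*22 + 7)*(81 - 42))/32495 = ((-66 + 7)*39)*(1/32495) = -59*39*(1/32495) = -2301*1/32495 = -2301/32495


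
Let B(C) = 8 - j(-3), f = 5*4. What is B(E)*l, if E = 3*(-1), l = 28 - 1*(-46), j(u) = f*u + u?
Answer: 5254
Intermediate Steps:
f = 20
j(u) = 21*u (j(u) = 20*u + u = 21*u)
l = 74 (l = 28 + 46 = 74)
E = -3
B(C) = 71 (B(C) = 8 - 21*(-3) = 8 - 1*(-63) = 8 + 63 = 71)
B(E)*l = 71*74 = 5254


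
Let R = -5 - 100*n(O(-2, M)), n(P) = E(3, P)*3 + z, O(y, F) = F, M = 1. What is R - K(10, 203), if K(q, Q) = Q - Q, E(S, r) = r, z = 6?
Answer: -905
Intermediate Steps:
K(q, Q) = 0
n(P) = 6 + 3*P (n(P) = P*3 + 6 = 3*P + 6 = 6 + 3*P)
R = -905 (R = -5 - 100*(6 + 3*1) = -5 - 100*(6 + 3) = -5 - 100*9 = -5 - 900 = -905)
R - K(10, 203) = -905 - 1*0 = -905 + 0 = -905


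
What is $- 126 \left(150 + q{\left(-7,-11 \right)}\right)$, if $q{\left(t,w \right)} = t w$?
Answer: $-28602$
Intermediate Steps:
$- 126 \left(150 + q{\left(-7,-11 \right)}\right) = - 126 \left(150 - -77\right) = - 126 \left(150 + 77\right) = \left(-126\right) 227 = -28602$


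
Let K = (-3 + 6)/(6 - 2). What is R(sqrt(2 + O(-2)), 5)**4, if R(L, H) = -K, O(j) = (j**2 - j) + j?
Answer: 81/256 ≈ 0.31641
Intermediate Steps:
O(j) = j**2
K = 3/4 ≈ 0.75000
R(L, H) = -3/4 (R(L, H) = -1*3/4 = -3/4)
R(sqrt(2 + O(-2)), 5)**4 = (-3/4)**4 = 81/256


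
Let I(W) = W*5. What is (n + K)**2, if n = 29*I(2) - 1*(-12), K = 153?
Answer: 207025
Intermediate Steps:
I(W) = 5*W
n = 302 (n = 29*(5*2) - 1*(-12) = 29*10 + 12 = 290 + 12 = 302)
(n + K)**2 = (302 + 153)**2 = 455**2 = 207025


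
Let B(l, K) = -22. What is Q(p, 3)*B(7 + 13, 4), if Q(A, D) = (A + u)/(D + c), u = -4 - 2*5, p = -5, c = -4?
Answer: -418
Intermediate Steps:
u = -14 (u = -4 - 10 = -14)
Q(A, D) = (-14 + A)/(-4 + D) (Q(A, D) = (A - 14)/(D - 4) = (-14 + A)/(-4 + D))
Q(p, 3)*B(7 + 13, 4) = ((-14 - 5)/(-4 + 3))*(-22) = (-19/(-1))*(-22) = -1*(-19)*(-22) = 19*(-22) = -418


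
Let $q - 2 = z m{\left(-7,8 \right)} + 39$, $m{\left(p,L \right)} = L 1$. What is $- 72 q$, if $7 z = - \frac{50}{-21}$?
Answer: $- \frac{154248}{49} \approx -3147.9$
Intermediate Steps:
$m{\left(p,L \right)} = L$
$z = \frac{50}{147}$ ($z = \frac{\left(-50\right) \frac{1}{-21}}{7} = \frac{\left(-50\right) \left(- \frac{1}{21}\right)}{7} = \frac{1}{7} \cdot \frac{50}{21} = \frac{50}{147} \approx 0.34014$)
$q = \frac{6427}{147}$ ($q = 2 + \left(\frac{50}{147} \cdot 8 + 39\right) = 2 + \left(\frac{400}{147} + 39\right) = 2 + \frac{6133}{147} = \frac{6427}{147} \approx 43.721$)
$- 72 q = \left(-72\right) \frac{6427}{147} = - \frac{154248}{49}$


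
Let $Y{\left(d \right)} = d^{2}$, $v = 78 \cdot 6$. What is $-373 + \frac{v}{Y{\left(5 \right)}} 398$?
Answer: $\frac{176939}{25} \approx 7077.6$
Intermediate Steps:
$v = 468$
$-373 + \frac{v}{Y{\left(5 \right)}} 398 = -373 + \frac{468}{5^{2}} \cdot 398 = -373 + \frac{468}{25} \cdot 398 = -373 + \frac{186264}{25} = \frac{176939}{25}$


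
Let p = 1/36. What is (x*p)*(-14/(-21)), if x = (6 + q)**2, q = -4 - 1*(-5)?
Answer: 49/54 ≈ 0.90741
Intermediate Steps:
q = 1 (q = -4 + 5 = 1)
x = 49 (x = (6 + 1)**2 = 7**2 = 49)
p = 1/36 ≈ 0.027778
(x*p)*(-14/(-21)) = (49*(1/36))*(-14/(-21)) = 49*(-14*(-1/21))/36 = (49/36)*(2/3) = 49/54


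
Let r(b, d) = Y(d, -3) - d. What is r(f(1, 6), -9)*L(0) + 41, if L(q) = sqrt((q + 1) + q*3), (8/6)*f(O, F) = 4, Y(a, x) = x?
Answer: 47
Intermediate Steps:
f(O, F) = 3 (f(O, F) = (3/4)*4 = 3)
L(q) = sqrt(1 + 4*q) (L(q) = sqrt((1 + q) + 3*q) = sqrt(1 + 4*q))
r(b, d) = -3 - d
r(f(1, 6), -9)*L(0) + 41 = (-3 - 1*(-9))*sqrt(1 + 4*0) + 41 = (-3 + 9)*sqrt(1 + 0) + 41 = 6*sqrt(1) + 41 = 6*1 + 41 = 6 + 41 = 47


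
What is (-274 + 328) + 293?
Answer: 347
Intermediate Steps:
(-274 + 328) + 293 = 54 + 293 = 347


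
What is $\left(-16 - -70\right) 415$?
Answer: $22410$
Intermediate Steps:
$\left(-16 - -70\right) 415 = \left(-16 + 70\right) 415 = 54 \cdot 415 = 22410$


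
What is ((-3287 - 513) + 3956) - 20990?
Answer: -20834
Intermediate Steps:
((-3287 - 513) + 3956) - 20990 = (-3800 + 3956) - 20990 = 156 - 20990 = -20834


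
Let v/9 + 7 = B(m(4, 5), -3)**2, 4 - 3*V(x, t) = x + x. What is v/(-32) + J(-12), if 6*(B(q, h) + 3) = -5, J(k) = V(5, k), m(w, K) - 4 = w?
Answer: -533/128 ≈ -4.1641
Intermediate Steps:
V(x, t) = 4/3 - 2*x/3 (V(x, t) = 4/3 - (x + x)/3 = 4/3 - 2*x/3)
m(w, K) = 4 + w
J(k) = -2 (J(k) = 4/3 - 2/3*5 = 4/3 - 10/3 = -2)
B(q, h) = -23/6 (B(q, h) = -3 + (1/6)*(-5) = -3 - 5/6 = -23/6)
v = 277/4 (v = -63 + 9*(-23/6)**2 = -63 + 9*(529/36) = -63 + 529/4 = 277/4 ≈ 69.250)
v/(-32) + J(-12) = (277/4)/(-32) - 2 = (277/4)*(-1/32) - 2 = -277/128 - 2 = -533/128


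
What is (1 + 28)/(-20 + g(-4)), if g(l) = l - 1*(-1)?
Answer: -29/23 ≈ -1.2609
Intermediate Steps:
g(l) = 1 + l (g(l) = l + 1 = 1 + l)
(1 + 28)/(-20 + g(-4)) = (1 + 28)/(-20 + (1 - 4)) = 29/(-20 - 3) = 29/(-23) = 29*(-1/23) = -29/23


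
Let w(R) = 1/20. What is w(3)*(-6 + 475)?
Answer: 469/20 ≈ 23.450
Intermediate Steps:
w(R) = 1/20
w(3)*(-6 + 475) = (-6 + 475)/20 = (1/20)*469 = 469/20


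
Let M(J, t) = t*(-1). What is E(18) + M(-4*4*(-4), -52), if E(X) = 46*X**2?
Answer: 14956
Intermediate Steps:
M(J, t) = -t
E(18) + M(-4*4*(-4), -52) = 46*18**2 - 1*(-52) = 46*324 + 52 = 14904 + 52 = 14956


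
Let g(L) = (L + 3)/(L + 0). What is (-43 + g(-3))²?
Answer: 1849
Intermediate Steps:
g(L) = (3 + L)/L
(-43 + g(-3))² = (-43 + (3 - 3)/(-3))² = (-43 - ⅓*0)² = (-43 + 0)² = (-43)² = 1849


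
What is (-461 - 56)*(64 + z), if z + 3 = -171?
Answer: 56870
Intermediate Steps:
z = -174 (z = -3 - 171 = -174)
(-461 - 56)*(64 + z) = (-461 - 56)*(64 - 174) = -517*(-110) = 56870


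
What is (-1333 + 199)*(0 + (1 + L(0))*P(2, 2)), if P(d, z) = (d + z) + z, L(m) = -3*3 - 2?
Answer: 68040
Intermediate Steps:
L(m) = -11 (L(m) = -9 - 2 = -11)
P(d, z) = d + 2*z
(-1333 + 199)*(0 + (1 + L(0))*P(2, 2)) = (-1333 + 199)*(0 + (1 - 11)*(2 + 2*2)) = -1134*(0 - 10*(2 + 4)) = -1134*(0 - 10*6) = -1134*(0 - 60) = -1134*(-60) = 68040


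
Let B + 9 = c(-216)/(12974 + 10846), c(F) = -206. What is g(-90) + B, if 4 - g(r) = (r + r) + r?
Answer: 3156047/11910 ≈ 264.99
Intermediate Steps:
g(r) = 4 - 3*r (g(r) = 4 - ((r + r) + r) = 4 - (2*r + r) = 4 - 3*r)
B = -107293/11910 (B = -9 - 206/(12974 + 10846) = -9 - 206/23820 = -9 - 206*1/23820 = -9 - 103/11910 = -107293/11910 ≈ -9.0087)
g(-90) + B = (4 - 3*(-90)) - 107293/11910 = (4 + 270) - 107293/11910 = 274 - 107293/11910 = 3156047/11910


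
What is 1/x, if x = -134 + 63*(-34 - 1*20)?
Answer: -1/3536 ≈ -0.00028281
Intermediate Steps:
x = -3536 (x = -134 + 63*(-34 - 20) = -134 + 63*(-54) = -134 - 3402 = -3536)
1/x = 1/(-3536) = -1/3536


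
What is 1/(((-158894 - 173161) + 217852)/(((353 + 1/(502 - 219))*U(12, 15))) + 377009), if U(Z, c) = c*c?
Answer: 22477500/8474187478051 ≈ 2.6525e-6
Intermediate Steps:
U(Z, c) = c²
1/(((-158894 - 173161) + 217852)/(((353 + 1/(502 - 219))*U(12, 15))) + 377009) = 1/(((-158894 - 173161) + 217852)/(((353 + 1/(502 - 219))*15²)) + 377009) = 1/((-332055 + 217852)/(((353 + 1/283)*225)) + 377009) = 1/(-114203*1/(225*(353 + 1/283)) + 377009) = 1/(-114203/((99900/283)*225) + 377009) = 1/(-114203/22477500/283 + 377009) = 1/(-114203*283/22477500 + 377009) = 1/(-32319449/22477500 + 377009) = 1/(8474187478051/22477500) = 22477500/8474187478051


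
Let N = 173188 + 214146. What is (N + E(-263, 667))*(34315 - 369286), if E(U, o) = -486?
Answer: -129582861408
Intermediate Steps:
N = 387334
(N + E(-263, 667))*(34315 - 369286) = (387334 - 486)*(34315 - 369286) = 386848*(-334971) = -129582861408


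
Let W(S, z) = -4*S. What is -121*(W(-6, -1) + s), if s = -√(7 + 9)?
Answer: -2420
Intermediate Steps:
s = -4 (s = -√16 = -1*4 = -4)
-121*(W(-6, -1) + s) = -121*(-4*(-6) - 4) = -121*(24 - 4) = -121*20 = -2420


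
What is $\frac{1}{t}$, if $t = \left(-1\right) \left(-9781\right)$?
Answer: $\frac{1}{9781} \approx 0.00010224$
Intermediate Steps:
$t = 9781$
$\frac{1}{t} = \frac{1}{9781}$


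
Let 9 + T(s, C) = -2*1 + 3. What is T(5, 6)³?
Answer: -512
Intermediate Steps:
T(s, C) = -8 (T(s, C) = -9 + (-2*1 + 3) = -9 + (-2 + 3) = -9 + 1 = -8)
T(5, 6)³ = (-8)³ = -512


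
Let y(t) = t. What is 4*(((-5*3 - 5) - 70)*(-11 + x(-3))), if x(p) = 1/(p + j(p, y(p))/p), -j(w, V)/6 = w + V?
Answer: 3984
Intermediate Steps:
j(w, V) = -6*V - 6*w (j(w, V) = -6*(w + V) = -6*(V + w) = -6*V - 6*w)
x(p) = 1/(-12 + p) (x(p) = 1/(p + (-6*p - 6*p)/p) = 1/(p + (-12*p)/p) = 1/(p - 12) = 1/(-12 + p))
4*(((-5*3 - 5) - 70)*(-11 + x(-3))) = 4*(((-5*3 - 5) - 70)*(-11 + 1/(-12 - 3))) = 4*(((-15 - 5) - 70)*(-11 + 1/(-15))) = 4*((-20 - 70)*(-11 - 1/15)) = 4*(-90*(-166/15)) = 4*996 = 3984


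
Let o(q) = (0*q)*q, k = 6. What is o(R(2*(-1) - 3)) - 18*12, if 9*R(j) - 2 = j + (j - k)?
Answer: -216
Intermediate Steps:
R(j) = -4/9 + 2*j/9 (R(j) = 2/9 + (j + (j - 1*6))/9 = 2/9 + (j + (j - 6))/9 = 2/9 + (j + (-6 + j))/9 = 2/9 + (-6 + 2*j)/9 = 2/9 + (-2/3 + 2*j/9) = -4/9 + 2*j/9)
o(q) = 0 (o(q) = 0*q = 0)
o(R(2*(-1) - 3)) - 18*12 = 0 - 18*12 = 0 - 216 = -216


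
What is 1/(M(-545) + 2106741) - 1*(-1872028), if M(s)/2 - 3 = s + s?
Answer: 3939808351877/2104567 ≈ 1.8720e+6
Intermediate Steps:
M(s) = 6 + 4*s (M(s) = 6 + 2*(s + s) = 6 + 2*(2*s) = 6 + 4*s)
1/(M(-545) + 2106741) - 1*(-1872028) = 1/((6 + 4*(-545)) + 2106741) - 1*(-1872028) = 1/((6 - 2180) + 2106741) + 1872028 = 1/(-2174 + 2106741) + 1872028 = 1/2104567 + 1872028 = 3939808351877/2104567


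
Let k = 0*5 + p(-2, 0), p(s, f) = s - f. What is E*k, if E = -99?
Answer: 198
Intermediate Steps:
k = -2 (k = 0*5 + (-2 - 1*0) = 0 + (-2 + 0) = 0 - 2 = -2)
E*k = -99*(-2) = 198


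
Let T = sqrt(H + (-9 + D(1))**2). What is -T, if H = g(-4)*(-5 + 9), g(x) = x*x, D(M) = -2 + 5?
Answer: -10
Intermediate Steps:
D(M) = 3
g(x) = x**2
H = 64 (H = (-4)**2*(-5 + 9) = 16*4 = 64)
T = 10 (T = sqrt(64 + (-9 + 3)**2) = sqrt(64 + (-6)**2) = sqrt(64 + 36) = sqrt(100) = 10)
-T = -1*10 = -10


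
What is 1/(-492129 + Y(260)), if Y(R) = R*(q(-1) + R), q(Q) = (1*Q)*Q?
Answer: -1/424269 ≈ -2.3570e-6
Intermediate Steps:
q(Q) = Q**2 (q(Q) = Q*Q = Q**2)
Y(R) = R*(1 + R) (Y(R) = R*((-1)**2 + R) = R*(1 + R))
1/(-492129 + Y(260)) = 1/(-492129 + 260*(1 + 260)) = 1/(-492129 + 260*261) = 1/(-492129 + 67860) = 1/(-424269) = -1/424269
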